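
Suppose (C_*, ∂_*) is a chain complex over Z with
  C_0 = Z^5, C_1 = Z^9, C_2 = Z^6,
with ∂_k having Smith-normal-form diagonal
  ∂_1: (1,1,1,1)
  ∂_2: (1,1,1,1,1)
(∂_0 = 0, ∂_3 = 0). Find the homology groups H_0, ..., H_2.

H_0 = Z,  H_1 = 0,  H_2 = Z.

H_0: b_0 = 5 − 0 − 4 = 1; torsion from ∂_1 factors > 1: none. So H_0 = Z.
H_1: b_1 = 9 − 4 − 5 = 0; torsion from ∂_2 factors > 1: none. So H_1 = 0.
H_2: b_2 = 6 − 5 − 0 = 1; torsion from ∂_3 factors > 1: none. So H_2 = Z.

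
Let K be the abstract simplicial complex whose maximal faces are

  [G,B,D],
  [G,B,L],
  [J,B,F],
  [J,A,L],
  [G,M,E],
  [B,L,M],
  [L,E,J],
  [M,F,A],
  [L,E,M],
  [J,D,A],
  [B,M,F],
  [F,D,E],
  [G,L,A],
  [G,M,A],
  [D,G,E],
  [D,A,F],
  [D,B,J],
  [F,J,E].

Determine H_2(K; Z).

Take the total order A < B < D < E < F < G < J < L < M on the vertex set. Then K (dimension 2) consists of the simplices:

  0-simplices (9): A, B, D, E, F, G, J, L, M
  1-simplices (27): AD, AF, AG, AJ, AL, AM, BD, BF, BG, BJ, BL, BM, DE, DF, DG, DJ, EF, EG, EJ, EL, EM, FJ, FM, GL, GM, JL, LM
  2-simplices (18): ADF, ADJ, AFM, AGL, AGM, AJL, BDG, BDJ, BFJ, BFM, BGL, BLM, DEF, DEG, EFJ, EGM, EJL, ELM

Hence C_0 ≅ Z^9, C_1 ≅ Z^27, C_2 ≅ Z^18.

∂_1: C_1 → C_0 sends each edge [p,q] (with p < q) to q − p. For instance
  ∂FJ = J − F.
As a 9×27 matrix over Z this has rank 8, with invariant factors (1,1,1,1,1,1,1,1).

The boundary map ∂_2: C_2 → C_1 sends each 2-simplex [p,q,r] to [q,r] − [p,r] + [p,q]. For instance
  ∂AGM = GM − AM + AG,
  ∂ADJ = DJ − AJ + AD.
The resulting 27×18 matrix has rank 18, and its Smith normal form has invariant factors (1,1,1,1,1,1,1,1,1,1,1,1,1,1,1,1,1,2).

Reading off H_k = ker ∂_k / im ∂_{k+1}:

  H_2: rank ker ∂_2 − rank ∂_3 = (18 − 18) − 0 = 0, and there is no ∂_3, so H_2 = 0.

(K is a triangulation of the Klein bottle.)

H_2 ≅ 0.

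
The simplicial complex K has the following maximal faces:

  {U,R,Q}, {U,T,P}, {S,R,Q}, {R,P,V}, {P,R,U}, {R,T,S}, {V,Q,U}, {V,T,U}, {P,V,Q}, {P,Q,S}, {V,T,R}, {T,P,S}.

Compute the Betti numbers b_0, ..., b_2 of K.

Order the vertices as P < Q < R < S < T < U < V. Listing each simplex with vertices in this order, K has dimension 2 with simplices:

  0-simplices (7): P, Q, R, S, T, U, V
  1-simplices (18): PQ, PR, PS, PT, PU, PV, QR, QS, QU, QV, RS, RT, RU, RV, ST, TU, TV, UV
  2-simplices (12): PQS, PQV, PRU, PRV, PST, PTU, QRS, QRU, QUV, RST, RTV, TUV

giving chain groups C_0 ≅ Z^7, C_1 ≅ Z^18, C_2 ≅ Z^12.

The boundary map ∂_1: C_1 → C_0 sends each edge [p,q] (with p < q) to q − p. For instance
  ∂PS = S − P.
This gives a 7×18 integer matrix of rank 6; reducing to Smith normal form yields diagonal entries (1,1,1,1,1,1).

Boundary ∂_2: C_2 → C_1 maps a triangle to the signed sum of its edges. For instance
  ∂QRS = RS − QS + QR,
  ∂QRU = RU − QU + QR.
As a 18×12 matrix over Z this has rank 12, with invariant factors (1,1,1,1,1,1,1,1,1,1,1,2).

Now H_k = ker ∂_k / im ∂_{k+1}, so:

  H_0: rank C_0 − rank ∂_1 = 7 − 6 = 1, and the invariant factors of ∂_1 are all 1, so H_0 = Z.
  H_1: rank ker ∂_1 − rank ∂_2 = (18 − 6) − 12 = 0, and ∂_2 has invariant factor 2 > 1, so H_1 = Z/2Z.
  H_2: rank ker ∂_2 − rank ∂_3 = (12 − 12) − 0 = 0, and there is no ∂_3, so H_2 = 0.

Hence the Betti numbers are b_0 = 1, b_1 = 0, b_2 = 0.

b_0 = 1, b_1 = 0, b_2 = 0.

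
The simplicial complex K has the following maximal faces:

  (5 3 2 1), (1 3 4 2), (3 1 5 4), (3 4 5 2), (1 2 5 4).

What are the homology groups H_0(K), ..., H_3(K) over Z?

H_0 ≅ Z,  H_1 = 0,  H_2 = 0,  H_3 ≅ Z.

Take the total order 1 < 2 < 3 < 4 < 5 on the vertex set. Then K (dimension 3) consists of the simplices:

  0-simplices (5): [1], [2], [3], [4], [5]
  1-simplices (10): [1,2], [1,3], [1,4], [1,5], [2,3], [2,4], [2,5], [3,4], [3,5], [4,5]
  2-simplices (10): [1,2,3], [1,2,4], [1,2,5], [1,3,4], [1,3,5], [1,4,5], [2,3,4], [2,3,5], [2,4,5], [3,4,5]
  3-simplices (5): [1,2,3,4], [1,2,3,5], [1,2,4,5], [1,3,4,5], [2,3,4,5]

Hence C_0 ≅ Z^5, C_1 ≅ Z^10, C_2 ≅ Z^10, C_3 ≅ Z^5.

The boundary map ∂_1: C_1 → C_0 is given by ∂[p,q] = [q] − [p]. For instance
  ∂[1,2] = [2] − [1].
This gives a 5×10 integer matrix of rank 4; reducing to Smith normal form yields diagonal entries (1,1,1,1).

The boundary map ∂_2: C_2 → C_1 acts by ∂[p,q,r] = [q,r] − [p,r] + [p,q]. For instance
  ∂[1,2,3] = [2,3] − [1,3] + [1,2],
  ∂[1,2,5] = [2,5] − [1,5] + [1,2].
The 10×10 boundary matrix has rank 6 and Smith normal form diag(1,1,1,1,1,1).

∂_3: C_3 → C_2 sends each 3-simplex σ to the alternating sum Σ_i (−1)^i (σ with its i-th vertex removed). For instance
  ∂[2,3,4,5] = [3,4,5] − [2,4,5] + [2,3,5] − [2,3,4],
  ∂[1,2,4,5] = [2,4,5] − [1,4,5] + [1,2,5] − [1,2,4].
The resulting 10×5 matrix has rank 4, and its Smith normal form has invariant factors (1,1,1,1).

Reading off H_k = ker ∂_k / im ∂_{k+1}:

  H_0: rank C_0 − rank ∂_1 = 5 − 4 = 1, and the invariant factors of ∂_1 are all 1, so H_0 ≅ Z.
  H_1: rank ker ∂_1 − rank ∂_2 = (10 − 4) − 6 = 0, and the invariant factors of ∂_2 are all 1, so H_1 ≅ 0.
  H_2: rank ker ∂_2 − rank ∂_3 = (10 − 6) − 4 = 0, and the invariant factors of ∂_3 are all 1, so H_2 ≅ 0.
  H_3: rank ker ∂_3 − rank ∂_4 = (5 − 4) − 0 = 1, and there is no ∂_4, so H_3 ≅ Z.

(K is a triangulation of the 3-sphere S^3.)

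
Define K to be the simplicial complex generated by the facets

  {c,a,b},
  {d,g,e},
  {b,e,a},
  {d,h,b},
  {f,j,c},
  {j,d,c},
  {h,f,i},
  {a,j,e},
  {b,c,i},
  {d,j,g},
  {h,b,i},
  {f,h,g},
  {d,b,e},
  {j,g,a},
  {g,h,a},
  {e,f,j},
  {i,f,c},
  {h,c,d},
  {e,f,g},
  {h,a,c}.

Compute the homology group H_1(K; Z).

H_1 = Z × Z/2.

We work with the vertex ordering a < b < c < d < e < f < g < h < i < j. The simplices of K, each written with vertices in increasing order, are:

  0-simplices (10): a, b, c, d, e, f, g, h, i, j
  1-simplices (30): ab, ac, ae, ag, ah, aj, bc, bd, be, bh, bi, cd, cf, ch, ci, cj, de, dg, dh, dj, ef, eg, ej, fg, fh, fi, fj, gh, gj, hi
  2-simplices (20): abc, abe, ach, aej, agh, agj, bci, bde, bdh, bhi, cdh, cdj, cfi, cfj, deg, dgj, efg, efj, fgh, fhi

so the chain groups are C_0 ≅ Z^10, C_1 ≅ Z^30, C_2 ≅ Z^20.

The boundary map ∂_1: C_1 → C_0 sends each edge [p,q] (with p < q) to q − p.
The 10×30 boundary matrix has rank 9 and Smith normal form diag(1,1,1,1,1,1,1,1,1).

Boundary ∂_2: C_2 → C_1 sends each 2-simplex [p,q,r] to [q,r] − [p,r] + [p,q]. For instance
  ∂efj = fj − ej + ef,
  ∂bde = de − be + bd.
As a 30×20 matrix over Z this has rank 20, with invariant factors (1,1,1,1,1,1,1,1,1,1,1,1,1,1,1,1,1,1,1,2).

From H_k ≅ ker(∂_k) / im(∂_{k+1}) we obtain:

  H_1: rank ker ∂_1 − rank ∂_2 = (30 − 9) − 20 = 1, and ∂_2 has invariant factor 2 > 1, so H_1 ≅ Z × Z/2.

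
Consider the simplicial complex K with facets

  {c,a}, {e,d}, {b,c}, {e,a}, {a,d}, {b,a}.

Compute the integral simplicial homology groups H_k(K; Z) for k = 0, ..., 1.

H_0 ≅ Z,  H_1 ≅ Z^2.

Order the vertices as a < b < c < d < e. Listing each simplex with vertices in this order, K has dimension 1 with simplices:

  0-simplices (5): a, b, c, d, e
  1-simplices (6): ab, ac, ad, ae, bc, de

so the chain groups are C_0 ≅ Z^5, C_1 ≅ Z^6.

∂_1: C_1 → C_0 maps an edge to its endpoints' difference, ∂[p,q] = q − p. For instance
  ∂de = e − d.
The 5×6 boundary matrix has rank 4 and Smith normal form diag(1,1,1,1).

Computing H_k = (kernel of ∂_k) / (image of ∂_{k+1}):

  H_0: rank C_0 − rank ∂_1 = 5 − 4 = 1, and the invariant factors of ∂_1 are all 1, so H_0 ≅ Z.
  H_1: rank ker ∂_1 − rank ∂_2 = (6 − 4) − 0 = 2, and there is no ∂_2, so H_1 ≅ Z^2.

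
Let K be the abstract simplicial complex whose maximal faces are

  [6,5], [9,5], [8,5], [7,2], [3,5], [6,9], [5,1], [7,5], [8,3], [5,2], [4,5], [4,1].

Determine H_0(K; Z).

H_0 ≅ Z.

Fix the vertex order 1 < 2 < 3 < 4 < 5 < 6 < 7 < 8 < 9 and write every simplex with vertices in increasing order. Then dim K = 1 and the simplices of K are:

  0-simplices (9): [1], [2], [3], [4], [5], [6], [7], [8], [9]
  1-simplices (12): [1,4], [1,5], [2,5], [2,7], [3,5], [3,8], [4,5], [5,6], [5,7], [5,8], [5,9], [6,9]

so the chain groups are C_0 ≅ Z^9, C_1 ≅ Z^12.

Boundary ∂_1: C_1 → C_0 sends each edge [p,q] (with p < q) to q − p.
The 9×12 boundary matrix has rank 8 and Smith normal form diag(1,1,1,1,1,1,1,1).

Computing H_k = (kernel of ∂_k) / (image of ∂_{k+1}):

  H_0: rank C_0 − rank ∂_1 = 9 − 8 = 1, and the invariant factors of ∂_1 are all 1, so H_0 ≅ Z.

(K is a triangulation of a wedge of 4 circles.)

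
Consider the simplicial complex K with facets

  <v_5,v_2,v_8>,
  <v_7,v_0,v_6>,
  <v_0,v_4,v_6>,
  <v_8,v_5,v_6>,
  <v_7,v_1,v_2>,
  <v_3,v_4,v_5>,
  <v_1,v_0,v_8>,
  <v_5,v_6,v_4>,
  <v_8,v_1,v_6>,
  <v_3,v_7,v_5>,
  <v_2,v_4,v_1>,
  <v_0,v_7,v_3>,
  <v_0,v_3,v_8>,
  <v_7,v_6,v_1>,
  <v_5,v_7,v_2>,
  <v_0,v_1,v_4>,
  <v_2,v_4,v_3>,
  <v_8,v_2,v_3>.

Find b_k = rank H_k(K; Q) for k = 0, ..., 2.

b_0 = 1, b_1 = 1, b_2 = 0.

Order the vertices as v_0 < v_1 < v_2 < v_3 < v_4 < v_5 < v_6 < v_7 < v_8. Listing each simplex with vertices in this order, K has dimension 2 with simplices:

  0-simplices (9): [v_0], [v_1], [v_2], [v_3], [v_4], [v_5], [v_6], [v_7], [v_8]
  1-simplices (27): (27 of them)
  2-simplices (18): (18 of them)

giving chain groups C_0 ≅ Z^9, C_1 ≅ Z^27, C_2 ≅ Z^18.

Boundary ∂_1: C_1 → C_0 sends each edge [p,q] (with p < q) to q − p.
The resulting 9×27 matrix has rank 8, and its Smith normal form has invariant factors (1,1,1,1,1,1,1,1).

∂_2: C_2 → C_1 acts by ∂[p,q,r] = [q,r] − [p,r] + [p,q]. For instance
  ∂[v_1,v_2,v_7] = [v_2,v_7] − [v_1,v_7] + [v_1,v_2],
  ∂[v_0,v_1,v_4] = [v_1,v_4] − [v_0,v_4] + [v_0,v_1].
The 27×18 boundary matrix has rank 18 and Smith normal form diag(1,1,1,1,1,1,1,1,1,1,1,1,1,1,1,1,1,2).

Reading off H_k = ker ∂_k / im ∂_{k+1}:

  H_0: rank C_0 − rank ∂_1 = 9 − 8 = 1, and the invariant factors of ∂_1 are all 1, so H_0 = Z.
  H_1: rank ker ∂_1 − rank ∂_2 = (27 − 8) − 18 = 1, and ∂_2 has invariant factor 2 > 1, so H_1 = Z × Z/2.
  H_2: rank ker ∂_2 − rank ∂_3 = (18 − 18) − 0 = 0, and there is no ∂_3, so H_2 = 0.

As a check, the Euler characteristic is 9 − 27 + 18 = 0, which agrees with 1 − 1 + 0 = 0.

Hence the Betti numbers are b_0 = 1, b_1 = 1, b_2 = 0.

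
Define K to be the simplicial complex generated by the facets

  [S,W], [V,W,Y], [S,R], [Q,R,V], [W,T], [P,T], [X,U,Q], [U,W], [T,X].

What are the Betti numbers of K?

Take the total order P < Q < R < S < T < U < V < W < X < Y on the vertex set. Then K (dimension 2) consists of the simplices:

  0-simplices (10): P, Q, R, S, T, U, V, W, X, Y
  1-simplices (15): PT, QR, QU, QV, QX, RS, RV, SW, TW, TX, UW, UX, VW, VY, WY
  2-simplices (3): QRV, QUX, VWY

giving chain groups C_0 ≅ Z^10, C_1 ≅ Z^15, C_2 ≅ Z^3.

The boundary map ∂_1: C_1 → C_0 maps an edge to its endpoints' difference, ∂[p,q] = q − p.
As a 10×15 matrix over Z this has rank 9, with invariant factors (1,1,1,1,1,1,1,1,1).

The boundary map ∂_2: C_2 → C_1 sends each 2-simplex [p,q,r] to [q,r] − [p,r] + [p,q]. For instance
  ∂QRV = RV − QV + QR,
  ∂VWY = WY − VY + VW.
The resulting 15×3 matrix has rank 3, and its Smith normal form has invariant factors (1,1,1).

Reading off H_k = ker ∂_k / im ∂_{k+1}:

  H_0: rank C_0 − rank ∂_1 = 10 − 9 = 1, and the invariant factors of ∂_1 are all 1, so H_0 ≅ Z.
  H_1: rank ker ∂_1 − rank ∂_2 = (15 − 9) − 3 = 3, and the invariant factors of ∂_2 are all 1, so H_1 ≅ Z^3.
  H_2: rank ker ∂_2 − rank ∂_3 = (3 − 3) − 0 = 0, and there is no ∂_3, so H_2 ≅ 0.

Hence the Betti numbers are b_0 = 1, b_1 = 3, b_2 = 0.

b_0 = 1, b_1 = 3, b_2 = 0.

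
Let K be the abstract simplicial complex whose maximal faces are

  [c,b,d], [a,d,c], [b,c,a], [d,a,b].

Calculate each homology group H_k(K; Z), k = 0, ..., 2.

H_0 ≅ Z,  H_1 = 0,  H_2 ≅ Z.

Order the vertices as a < b < c < d. Listing each simplex with vertices in this order, K has dimension 2 with simplices:

  0-simplices (4): a, b, c, d
  1-simplices (6): ab, ac, ad, bc, bd, cd
  2-simplices (4): abc, abd, acd, bcd

Hence C_0 ≅ Z^4, C_1 ≅ Z^6, C_2 ≅ Z^4.

The boundary map ∂_1: C_1 → C_0 sends each edge [p,q] (with p < q) to q − p.
As a 4×6 matrix over Z this has rank 3, with invariant factors (1,1,1).

∂_2: C_2 → C_1 sends each 2-simplex [p,q,r] to [q,r] − [p,r] + [p,q]. For instance
  ∂acd = cd − ad + ac,
  ∂bcd = cd − bd + bc.
The resulting 6×4 matrix has rank 3, and its Smith normal form has invariant factors (1,1,1).

Computing H_k = (kernel of ∂_k) / (image of ∂_{k+1}):

  H_0: rank C_0 − rank ∂_1 = 4 − 3 = 1, and the invariant factors of ∂_1 are all 1, so H_0 = Z.
  H_1: rank ker ∂_1 − rank ∂_2 = (6 − 3) − 3 = 0, and the invariant factors of ∂_2 are all 1, so H_1 = 0.
  H_2: rank ker ∂_2 − rank ∂_3 = (4 − 3) − 0 = 1, and there is no ∂_3, so H_2 = Z.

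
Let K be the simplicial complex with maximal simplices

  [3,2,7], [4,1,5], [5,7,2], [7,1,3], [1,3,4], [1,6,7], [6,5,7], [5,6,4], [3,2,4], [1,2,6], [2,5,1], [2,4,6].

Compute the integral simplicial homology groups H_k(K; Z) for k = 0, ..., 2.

Fix the vertex order 1 < 2 < 3 < 4 < 5 < 6 < 7 and write every simplex with vertices in increasing order. Then dim K = 2 and the simplices of K are:

  0-simplices (7): [1], [2], [3], [4], [5], [6], [7]
  1-simplices (18): [1,2], [1,3], [1,4], [1,5], [1,6], [1,7], [2,3], [2,4], [2,5], [2,6], [2,7], [3,4], [3,7], [4,5], [4,6], [5,6], [5,7], [6,7]
  2-simplices (12): [1,2,5], [1,2,6], [1,3,4], [1,3,7], [1,4,5], [1,6,7], [2,3,4], [2,3,7], [2,4,6], [2,5,7], [4,5,6], [5,6,7]

giving chain groups C_0 ≅ Z^7, C_1 ≅ Z^18, C_2 ≅ Z^12.

Boundary ∂_1: C_1 → C_0 sends each edge [p,q] (with p < q) to q − p.
This gives a 7×18 integer matrix of rank 6; reducing to Smith normal form yields diagonal entries (1,1,1,1,1,1).

Boundary ∂_2: C_2 → C_1 acts by ∂[p,q,r] = [q,r] − [p,r] + [p,q]. For instance
  ∂[2,3,7] = [3,7] − [2,7] + [2,3],
  ∂[4,5,6] = [5,6] − [4,6] + [4,5].
The resulting 18×12 matrix has rank 12, and its Smith normal form has invariant factors (1,1,1,1,1,1,1,1,1,1,1,2).

Now H_k = ker ∂_k / im ∂_{k+1}, so:

  H_0: rank C_0 − rank ∂_1 = 7 − 6 = 1, and the invariant factors of ∂_1 are all 1, so H_0 ≅ Z.
  H_1: rank ker ∂_1 − rank ∂_2 = (18 − 6) − 12 = 0, and ∂_2 has invariant factor 2 > 1, so H_1 ≅ Z/2Z.
  H_2: rank ker ∂_2 − rank ∂_3 = (12 − 12) − 0 = 0, and there is no ∂_3, so H_2 ≅ 0.

As a check, the Euler characteristic is 7 − 18 + 12 = 1, which agrees with 1 − 0 + 0 = 1.

H_0 ≅ Z,  H_1 ≅ Z/2Z,  H_2 = 0.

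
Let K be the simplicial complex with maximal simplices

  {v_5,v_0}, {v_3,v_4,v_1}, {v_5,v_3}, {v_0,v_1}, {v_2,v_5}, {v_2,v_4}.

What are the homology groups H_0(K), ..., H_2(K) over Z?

H_0 ≅ Z,  H_1 ≅ Z^2,  H_2 = 0.

Fix the vertex order v_0 < v_1 < v_2 < v_3 < v_4 < v_5 and write every simplex with vertices in increasing order. Then dim K = 2 and the simplices of K are:

  0-simplices (6): [v_0], [v_1], [v_2], [v_3], [v_4], [v_5]
  1-simplices (8): [v_0,v_1], [v_0,v_5], [v_1,v_3], [v_1,v_4], [v_2,v_4], [v_2,v_5], [v_3,v_4], [v_3,v_5]
  2-simplices (1): [v_1,v_3,v_4]

Hence C_0 ≅ Z^6, C_1 ≅ Z^8, C_2 ≅ Z^1.

∂_1: C_1 → C_0 sends each edge [p,q] (with p < q) to q − p.
As a 6×8 matrix over Z this has rank 5, with invariant factors (1,1,1,1,1).

The boundary map ∂_2: C_2 → C_1 sends each 2-simplex [p,q,r] to [q,r] − [p,r] + [p,q]. For instance
  ∂[v_1,v_3,v_4] = [v_3,v_4] − [v_1,v_4] + [v_1,v_3].
The resulting 8×1 matrix has rank 1, and its Smith normal form has invariant factors (1).

Reading off H_k = ker ∂_k / im ∂_{k+1}:

  H_0: rank C_0 − rank ∂_1 = 6 − 5 = 1, and the invariant factors of ∂_1 are all 1, so H_0 ≅ Z.
  H_1: rank ker ∂_1 − rank ∂_2 = (8 − 5) − 1 = 2, and the invariant factors of ∂_2 are all 1, so H_1 ≅ Z^2.
  H_2: rank ker ∂_2 − rank ∂_3 = (1 − 1) − 0 = 0, and there is no ∂_3, so H_2 ≅ 0.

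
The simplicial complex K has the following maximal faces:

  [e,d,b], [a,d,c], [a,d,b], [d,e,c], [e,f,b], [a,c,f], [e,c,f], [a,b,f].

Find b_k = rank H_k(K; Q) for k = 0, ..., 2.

b_0 = 1, b_1 = 0, b_2 = 1.

Take the total order a < b < c < d < e < f on the vertex set. Then K (dimension 2) consists of the simplices:

  0-simplices (6): a, b, c, d, e, f
  1-simplices (12): ab, ac, ad, af, bd, be, bf, cd, ce, cf, de, ef
  2-simplices (8): abd, abf, acd, acf, bde, bef, cde, cef

Hence C_0 ≅ Z^6, C_1 ≅ Z^12, C_2 ≅ Z^8.

Boundary ∂_1: C_1 → C_0 is given by ∂[p,q] = [q] − [p].
The resulting 6×12 matrix has rank 5, and its Smith normal form has invariant factors (1,1,1,1,1).

Boundary ∂_2: C_2 → C_1 maps a triangle to the signed sum of its edges. For instance
  ∂bde = de − be + bd,
  ∂acd = cd − ad + ac.
The 12×8 boundary matrix has rank 7 and Smith normal form diag(1,1,1,1,1,1,1).

Now H_k = ker ∂_k / im ∂_{k+1}, so:

  H_0: rank C_0 − rank ∂_1 = 6 − 5 = 1, and the invariant factors of ∂_1 are all 1, so H_0 = Z.
  H_1: rank ker ∂_1 − rank ∂_2 = (12 − 5) − 7 = 0, and the invariant factors of ∂_2 are all 1, so H_1 = 0.
  H_2: rank ker ∂_2 − rank ∂_3 = (8 − 7) − 0 = 1, and there is no ∂_3, so H_2 = Z.

Hence the Betti numbers are b_0 = 1, b_1 = 0, b_2 = 1.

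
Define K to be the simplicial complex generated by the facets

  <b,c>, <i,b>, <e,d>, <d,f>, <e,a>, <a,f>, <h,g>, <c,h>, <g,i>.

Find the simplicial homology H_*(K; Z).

H_0 = Z^2,  H_1 = Z^2.

Take the total order a < b < c < d < e < f < g < h < i on the vertex set. Then K (dimension 1) consists of the simplices:

  0-simplices (9): a, b, c, d, e, f, g, h, i
  1-simplices (9): ae, af, bc, bi, ch, de, df, gh, gi

giving chain groups C_0 ≅ Z^9, C_1 ≅ Z^9.

Boundary ∂_1: C_1 → C_0 sends each edge [p,q] (with p < q) to q − p. For instance
  ∂af = f − a.
The resulting 9×9 matrix has rank 7, and its Smith normal form has invariant factors (1,1,1,1,1,1,1).

From H_k ≅ ker(∂_k) / im(∂_{k+1}) we obtain:

  H_0: rank C_0 − rank ∂_1 = 9 − 7 = 2, and the invariant factors of ∂_1 are all 1, so H_0 ≅ Z^2.
  H_1: rank ker ∂_1 − rank ∂_2 = (9 − 7) − 0 = 2, and there is no ∂_2, so H_1 ≅ Z^2.

As a check, the Euler characteristic is 9 − 9 = 0, which agrees with 2 − 2 = 0.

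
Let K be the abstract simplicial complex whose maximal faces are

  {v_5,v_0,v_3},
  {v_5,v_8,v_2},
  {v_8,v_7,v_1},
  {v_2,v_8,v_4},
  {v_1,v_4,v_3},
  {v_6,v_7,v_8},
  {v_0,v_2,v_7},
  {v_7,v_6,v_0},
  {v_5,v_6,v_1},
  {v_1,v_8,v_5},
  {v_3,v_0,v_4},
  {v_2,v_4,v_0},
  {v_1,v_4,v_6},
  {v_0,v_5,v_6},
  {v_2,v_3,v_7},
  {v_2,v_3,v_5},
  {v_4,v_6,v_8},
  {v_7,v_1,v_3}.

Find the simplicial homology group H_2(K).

Order the vertices as v_0 < v_1 < v_2 < v_3 < v_4 < v_5 < v_6 < v_7 < v_8. Listing each simplex with vertices in this order, K has dimension 2 with simplices:

  0-simplices (9): [v_0], [v_1], [v_2], [v_3], [v_4], [v_5], [v_6], [v_7], [v_8]
  1-simplices (27): (27 of them)
  2-simplices (18): (18 of them)

Hence C_0 ≅ Z^9, C_1 ≅ Z^27, C_2 ≅ Z^18.

Boundary ∂_1: C_1 → C_0 is given by ∂[p,q] = [q] − [p].
The resulting 9×27 matrix has rank 8, and its Smith normal form has invariant factors (1,1,1,1,1,1,1,1).

Boundary ∂_2: C_2 → C_1 maps a triangle to the signed sum of its edges. For instance
  ∂[v_0,v_2,v_7] = [v_2,v_7] − [v_0,v_7] + [v_0,v_2],
  ∂[v_0,v_6,v_7] = [v_6,v_7] − [v_0,v_7] + [v_0,v_6].
As a 27×18 matrix over Z this has rank 18, with invariant factors (1,1,1,1,1,1,1,1,1,1,1,1,1,1,1,1,1,2).

Reading off H_k = ker ∂_k / im ∂_{k+1}:

  H_2: rank ker ∂_2 − rank ∂_3 = (18 − 18) − 0 = 0, and there is no ∂_3, so H_2 ≅ 0.

H_2 ≅ 0.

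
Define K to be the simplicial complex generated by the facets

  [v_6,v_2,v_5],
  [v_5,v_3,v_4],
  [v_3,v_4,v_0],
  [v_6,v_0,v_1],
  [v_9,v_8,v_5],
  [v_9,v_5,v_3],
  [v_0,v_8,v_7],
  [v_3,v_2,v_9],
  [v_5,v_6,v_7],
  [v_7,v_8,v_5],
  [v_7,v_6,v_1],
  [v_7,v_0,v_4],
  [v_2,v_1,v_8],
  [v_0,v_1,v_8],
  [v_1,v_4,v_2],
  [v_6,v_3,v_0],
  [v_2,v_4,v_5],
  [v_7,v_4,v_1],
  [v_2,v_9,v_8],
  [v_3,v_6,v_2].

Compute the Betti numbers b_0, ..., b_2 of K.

We work with the vertex ordering v_0 < v_1 < v_2 < v_3 < v_4 < v_5 < v_6 < v_7 < v_8 < v_9. The simplices of K, each written with vertices in increasing order, are:

  0-simplices (10): [v_0], [v_1], [v_2], [v_3], [v_4], [v_5], [v_6], [v_7], [v_8], [v_9]
  1-simplices (30): (30 of them)
  2-simplices (20): (20 of them)

so the chain groups are C_0 ≅ Z^10, C_1 ≅ Z^30, C_2 ≅ Z^20.

∂_1: C_1 → C_0 maps an edge to its endpoints' difference, ∂[p,q] = q − p.
This gives a 10×30 integer matrix of rank 9; reducing to Smith normal form yields diagonal entries (1,1,1,1,1,1,1,1,1).

The boundary map ∂_2: C_2 → C_1 sends each 2-simplex [p,q,r] to [q,r] − [p,r] + [p,q]. For instance
  ∂[v_2,v_5,v_6] = [v_5,v_6] − [v_2,v_6] + [v_2,v_5],
  ∂[v_0,v_3,v_6] = [v_3,v_6] − [v_0,v_6] + [v_0,v_3].
As a 30×20 matrix over Z this has rank 20, with invariant factors (1,1,1,1,1,1,1,1,1,1,1,1,1,1,1,1,1,1,1,2).

Computing H_k = (kernel of ∂_k) / (image of ∂_{k+1}):

  H_0: rank C_0 − rank ∂_1 = 10 − 9 = 1, and the invariant factors of ∂_1 are all 1, so H_0 ≅ Z.
  H_1: rank ker ∂_1 − rank ∂_2 = (30 − 9) − 20 = 1, and ∂_2 has invariant factor 2 > 1, so H_1 ≅ Z ⊕ Z/2.
  H_2: rank ker ∂_2 − rank ∂_3 = (20 − 20) − 0 = 0, and there is no ∂_3, so H_2 ≅ 0.

Hence the Betti numbers are b_0 = 1, b_1 = 1, b_2 = 0.

b_0 = 1, b_1 = 1, b_2 = 0.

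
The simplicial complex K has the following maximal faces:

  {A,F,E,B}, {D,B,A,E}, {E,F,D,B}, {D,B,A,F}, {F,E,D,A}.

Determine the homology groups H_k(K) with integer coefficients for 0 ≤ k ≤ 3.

We work with the vertex ordering A < B < D < E < F. The simplices of K, each written with vertices in increasing order, are:

  0-simplices (5): A, B, D, E, F
  1-simplices (10): AB, AD, AE, AF, BD, BE, BF, DE, DF, EF
  2-simplices (10): ABD, ABE, ABF, ADE, ADF, AEF, BDE, BDF, BEF, DEF
  3-simplices (5): ABDE, ABDF, ABEF, ADEF, BDEF

so the chain groups are C_0 ≅ Z^5, C_1 ≅ Z^10, C_2 ≅ Z^10, C_3 ≅ Z^5.

∂_1: C_1 → C_0 sends each edge [p,q] (with p < q) to q − p. For instance
  ∂BE = E − B.
The resulting 5×10 matrix has rank 4, and its Smith normal form has invariant factors (1,1,1,1).

The boundary map ∂_2: C_2 → C_1 sends each 2-simplex [p,q,r] to [q,r] − [p,r] + [p,q]. For instance
  ∂ABD = BD − AD + AB,
  ∂ABE = BE − AE + AB.
As a 10×10 matrix over Z this has rank 6, with invariant factors (1,1,1,1,1,1).

Boundary ∂_3: C_3 → C_2 sends each 3-simplex σ to the alternating sum Σ_i (−1)^i (σ with its i-th vertex removed). For instance
  ∂ABDF = BDF − ADF + ABF − ABD,
  ∂ADEF = DEF − AEF + ADF − ADE.
The 10×5 boundary matrix has rank 4 and Smith normal form diag(1,1,1,1).

Reading off H_k = ker ∂_k / im ∂_{k+1}:

  H_0: rank C_0 − rank ∂_1 = 5 − 4 = 1, and the invariant factors of ∂_1 are all 1, so H_0 = Z.
  H_1: rank ker ∂_1 − rank ∂_2 = (10 − 4) − 6 = 0, and the invariant factors of ∂_2 are all 1, so H_1 = 0.
  H_2: rank ker ∂_2 − rank ∂_3 = (10 − 6) − 4 = 0, and the invariant factors of ∂_3 are all 1, so H_2 = 0.
  H_3: rank ker ∂_3 − rank ∂_4 = (5 − 4) − 0 = 1, and there is no ∂_4, so H_3 = Z.

H_0 ≅ Z,  H_1 = 0,  H_2 = 0,  H_3 ≅ Z.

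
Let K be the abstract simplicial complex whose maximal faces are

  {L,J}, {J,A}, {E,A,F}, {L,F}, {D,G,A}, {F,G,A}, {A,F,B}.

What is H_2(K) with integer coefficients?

Take the total order A < B < D < E < F < G < J < L on the vertex set. Then K (dimension 2) consists of the simplices:

  0-simplices (8): A, B, D, E, F, G, J, L
  1-simplices (12): AB, AD, AE, AF, AG, AJ, BF, DG, EF, FG, FL, JL
  2-simplices (4): ABF, ADG, AEF, AFG

giving chain groups C_0 ≅ Z^8, C_1 ≅ Z^12, C_2 ≅ Z^4.

∂_1: C_1 → C_0 maps an edge to its endpoints' difference, ∂[p,q] = q − p. For instance
  ∂BF = F − B.
As a 8×12 matrix over Z this has rank 7, with invariant factors (1,1,1,1,1,1,1).

The boundary map ∂_2: C_2 → C_1 acts by ∂[p,q,r] = [q,r] − [p,r] + [p,q]. For instance
  ∂ADG = DG − AG + AD,
  ∂AFG = FG − AG + AF.
The resulting 12×4 matrix has rank 4, and its Smith normal form has invariant factors (1,1,1,1).

Reading off H_k = ker ∂_k / im ∂_{k+1}:

  H_2: rank ker ∂_2 − rank ∂_3 = (4 − 4) − 0 = 0, and there is no ∂_3, so H_2 = 0.

H_2 = 0.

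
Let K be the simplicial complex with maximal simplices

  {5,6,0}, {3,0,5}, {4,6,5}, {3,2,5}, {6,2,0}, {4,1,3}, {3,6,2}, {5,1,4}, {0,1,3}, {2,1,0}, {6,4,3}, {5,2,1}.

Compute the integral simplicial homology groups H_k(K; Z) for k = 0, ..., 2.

H_0 ≅ Z,  H_1 ≅ Z/2,  H_2 = 0.

Order the vertices as 0 < 1 < 2 < 3 < 4 < 5 < 6. Listing each simplex with vertices in this order, K has dimension 2 with simplices:

  0-simplices (7): [0], [1], [2], [3], [4], [5], [6]
  1-simplices (18): [0,1], [0,2], [0,3], [0,5], [0,6], [1,2], [1,3], [1,4], [1,5], [2,3], [2,5], [2,6], [3,4], [3,5], [3,6], [4,5], [4,6], [5,6]
  2-simplices (12): [0,1,2], [0,1,3], [0,2,6], [0,3,5], [0,5,6], [1,2,5], [1,3,4], [1,4,5], [2,3,5], [2,3,6], [3,4,6], [4,5,6]

giving chain groups C_0 ≅ Z^7, C_1 ≅ Z^18, C_2 ≅ Z^12.

∂_1: C_1 → C_0 is given by ∂[p,q] = [q] − [p]. For instance
  ∂[2,6] = [6] − [2].
This gives a 7×18 integer matrix of rank 6; reducing to Smith normal form yields diagonal entries (1,1,1,1,1,1).

Boundary ∂_2: C_2 → C_1 maps a triangle to the signed sum of its edges. For instance
  ∂[4,5,6] = [5,6] − [4,6] + [4,5],
  ∂[0,2,6] = [2,6] − [0,6] + [0,2].
The resulting 18×12 matrix has rank 12, and its Smith normal form has invariant factors (1,1,1,1,1,1,1,1,1,1,1,2).

Now H_k = ker ∂_k / im ∂_{k+1}, so:

  H_0: rank C_0 − rank ∂_1 = 7 − 6 = 1, and the invariant factors of ∂_1 are all 1, so H_0 ≅ Z.
  H_1: rank ker ∂_1 − rank ∂_2 = (18 − 6) − 12 = 0, and ∂_2 has invariant factor 2 > 1, so H_1 ≅ Z/2.
  H_2: rank ker ∂_2 − rank ∂_3 = (12 − 12) − 0 = 0, and there is no ∂_3, so H_2 ≅ 0.

(K is a triangulation of the real projective plane RP^2.)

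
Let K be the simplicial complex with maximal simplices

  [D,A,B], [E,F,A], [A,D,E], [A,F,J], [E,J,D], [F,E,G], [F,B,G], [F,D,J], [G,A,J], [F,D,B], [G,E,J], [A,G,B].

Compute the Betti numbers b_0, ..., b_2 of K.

K has 7 vertices, 18 edges, 12 triangles.
rank ∂_0 = 0, rank ∂_1 = 6 ⇒ b_0 = 7 − 0 − 6 = 1; all invariant factors of ∂_1 are 1 so no torsion. So H_0 ≅ Z.
rank ∂_1 = 6, rank ∂_2 = 12 ⇒ b_1 = 18 − 6 − 12 = 0; ∂_2 has invariant factor(s) [2] giving torsion. So H_1 ≅ Z_2.
rank ∂_2 = 12, rank ∂_3 = 0 ⇒ b_2 = 12 − 12 − 0 = 0. So H_2 ≅ 0.

b_0 = 1, b_1 = 0, b_2 = 0.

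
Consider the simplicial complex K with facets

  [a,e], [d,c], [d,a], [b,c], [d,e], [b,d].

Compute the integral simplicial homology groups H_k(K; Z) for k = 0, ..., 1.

H_0 ≅ Z,  H_1 ≅ Z^2.

We work with the vertex ordering a < b < c < d < e. The simplices of K, each written with vertices in increasing order, are:

  0-simplices (5): a, b, c, d, e
  1-simplices (6): ad, ae, bc, bd, cd, de

giving chain groups C_0 ≅ Z^5, C_1 ≅ Z^6.

Boundary ∂_1: C_1 → C_0 maps an edge to its endpoints' difference, ∂[p,q] = q − p.
The 5×6 boundary matrix has rank 4 and Smith normal form diag(1,1,1,1).

Computing H_k = (kernel of ∂_k) / (image of ∂_{k+1}):

  H_0: rank C_0 − rank ∂_1 = 5 − 4 = 1, and the invariant factors of ∂_1 are all 1, so H_0 ≅ Z.
  H_1: rank ker ∂_1 − rank ∂_2 = (6 − 4) − 0 = 2, and there is no ∂_2, so H_1 ≅ Z^2.

As a check, the Euler characteristic is 5 − 6 = -1, which agrees with 1 − 2 = -1.
(K is a triangulation of a wedge of 2 circles.)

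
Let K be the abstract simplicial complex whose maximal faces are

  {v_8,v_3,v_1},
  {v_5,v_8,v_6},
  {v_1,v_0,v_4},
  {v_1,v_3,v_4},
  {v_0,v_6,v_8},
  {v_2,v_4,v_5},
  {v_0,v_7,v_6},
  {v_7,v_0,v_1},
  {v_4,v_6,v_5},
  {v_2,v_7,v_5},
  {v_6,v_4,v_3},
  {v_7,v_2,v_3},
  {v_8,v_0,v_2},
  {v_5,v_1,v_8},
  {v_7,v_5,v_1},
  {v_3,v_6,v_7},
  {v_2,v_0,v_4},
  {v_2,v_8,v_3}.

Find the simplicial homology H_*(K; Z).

H_0 = Z,  H_1 = Z^2,  H_2 = Z.

K has 9 vertices, 27 edges, 18 triangles.
rank ∂_0 = 0, rank ∂_1 = 8 ⇒ b_0 = 9 − 0 − 8 = 1; all invariant factors of ∂_1 are 1 so no torsion. So H_0 = Z.
rank ∂_1 = 8, rank ∂_2 = 17 ⇒ b_1 = 27 − 8 − 17 = 2; all invariant factors of ∂_2 are 1 so no torsion. So H_1 = Z^2.
rank ∂_2 = 17, rank ∂_3 = 0 ⇒ b_2 = 18 − 17 − 0 = 1. So H_2 = Z.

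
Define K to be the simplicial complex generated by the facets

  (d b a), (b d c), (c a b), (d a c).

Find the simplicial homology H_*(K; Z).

Fix the vertex order a < b < c < d and write every simplex with vertices in increasing order. Then dim K = 2 and the simplices of K are:

  0-simplices (4): a, b, c, d
  1-simplices (6): ab, ac, ad, bc, bd, cd
  2-simplices (4): abc, abd, acd, bcd

giving chain groups C_0 ≅ Z^4, C_1 ≅ Z^6, C_2 ≅ Z^4.

∂_1: C_1 → C_0 is given by ∂[p,q] = [q] − [p].
As a 4×6 matrix over Z this has rank 3, with invariant factors (1,1,1).

∂_2: C_2 → C_1 acts by ∂[p,q,r] = [q,r] − [p,r] + [p,q]. For instance
  ∂acd = cd − ad + ac,
  ∂abd = bd − ad + ab.
The 6×4 boundary matrix has rank 3 and Smith normal form diag(1,1,1).

From H_k ≅ ker(∂_k) / im(∂_{k+1}) we obtain:

  H_0: rank C_0 − rank ∂_1 = 4 − 3 = 1, and the invariant factors of ∂_1 are all 1, so H_0 = Z.
  H_1: rank ker ∂_1 − rank ∂_2 = (6 − 3) − 3 = 0, and the invariant factors of ∂_2 are all 1, so H_1 = 0.
  H_2: rank ker ∂_2 − rank ∂_3 = (4 − 3) − 0 = 1, and there is no ∂_3, so H_2 = Z.

(K is a triangulation of the 2-sphere S^2.)

H_0 ≅ Z,  H_1 = 0,  H_2 ≅ Z.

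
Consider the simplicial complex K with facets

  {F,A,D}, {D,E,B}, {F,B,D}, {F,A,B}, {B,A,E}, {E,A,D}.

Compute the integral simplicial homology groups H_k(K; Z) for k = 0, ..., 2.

We work with the vertex ordering A < B < D < E < F. The simplices of K, each written with vertices in increasing order, are:

  0-simplices (5): A, B, D, E, F
  1-simplices (9): AB, AD, AE, AF, BD, BE, BF, DE, DF
  2-simplices (6): ABE, ABF, ADE, ADF, BDE, BDF

giving chain groups C_0 ≅ Z^5, C_1 ≅ Z^9, C_2 ≅ Z^6.

The boundary map ∂_1: C_1 → C_0 sends each edge [p,q] (with p < q) to q − p.
As a 5×9 matrix over Z this has rank 4, with invariant factors (1,1,1,1).

The boundary map ∂_2: C_2 → C_1 maps a triangle to the signed sum of its edges. For instance
  ∂ABF = BF − AF + AB,
  ∂BDE = DE − BE + BD.
As a 9×6 matrix over Z this has rank 5, with invariant factors (1,1,1,1,1).

From H_k ≅ ker(∂_k) / im(∂_{k+1}) we obtain:

  H_0: rank C_0 − rank ∂_1 = 5 − 4 = 1, and the invariant factors of ∂_1 are all 1, so H_0 ≅ Z.
  H_1: rank ker ∂_1 − rank ∂_2 = (9 − 4) − 5 = 0, and the invariant factors of ∂_2 are all 1, so H_1 ≅ 0.
  H_2: rank ker ∂_2 − rank ∂_3 = (6 − 5) − 0 = 1, and there is no ∂_3, so H_2 ≅ Z.

As a check, the Euler characteristic is 5 − 9 + 6 = 2, which agrees with 1 − 0 + 1 = 2.
(K is a triangulation of the 2-sphere S^2.)

H_0 ≅ Z,  H_1 = 0,  H_2 ≅ Z.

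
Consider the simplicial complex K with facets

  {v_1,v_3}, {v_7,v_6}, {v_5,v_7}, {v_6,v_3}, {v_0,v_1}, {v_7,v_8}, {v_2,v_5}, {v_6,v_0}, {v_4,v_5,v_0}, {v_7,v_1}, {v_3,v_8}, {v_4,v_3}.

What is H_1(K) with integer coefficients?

Order the vertices as v_0 < v_1 < v_2 < v_3 < v_4 < v_5 < v_6 < v_7 < v_8. Listing each simplex with vertices in this order, K has dimension 2 with simplices:

  0-simplices (9): [v_0], [v_1], [v_2], [v_3], [v_4], [v_5], [v_6], [v_7], [v_8]
  1-simplices (14): [v_0,v_1], [v_0,v_4], [v_0,v_5], [v_0,v_6], [v_1,v_3], [v_1,v_7], [v_2,v_5], [v_3,v_4], [v_3,v_6], [v_3,v_8], [v_4,v_5], [v_5,v_7], [v_6,v_7], [v_7,v_8]
  2-simplices (1): [v_0,v_4,v_5]

giving chain groups C_0 ≅ Z^9, C_1 ≅ Z^14, C_2 ≅ Z^1.

The boundary map ∂_1: C_1 → C_0 maps an edge to its endpoints' difference, ∂[p,q] = q − p. For instance
  ∂[v_3,v_4] = [v_4] − [v_3].
The resulting 9×14 matrix has rank 8, and its Smith normal form has invariant factors (1,1,1,1,1,1,1,1).

The boundary map ∂_2: C_2 → C_1 maps a triangle to the signed sum of its edges. For instance
  ∂[v_0,v_4,v_5] = [v_4,v_5] − [v_0,v_5] + [v_0,v_4].
The resulting 14×1 matrix has rank 1, and its Smith normal form has invariant factors (1).

From H_k ≅ ker(∂_k) / im(∂_{k+1}) we obtain:

  H_1: rank ker ∂_1 − rank ∂_2 = (14 − 8) − 1 = 5, and the invariant factors of ∂_2 are all 1, so H_1 = Z^5.

H_1 ≅ Z^5.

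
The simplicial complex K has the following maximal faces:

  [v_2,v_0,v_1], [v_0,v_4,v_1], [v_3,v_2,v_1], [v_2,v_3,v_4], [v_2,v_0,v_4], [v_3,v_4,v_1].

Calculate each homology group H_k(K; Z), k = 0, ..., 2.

H_0 ≅ Z,  H_1 = 0,  H_2 ≅ Z.

K has 5 vertices, 9 edges, 6 triangles.
rank ∂_0 = 0, rank ∂_1 = 4 ⇒ b_0 = 5 − 0 − 4 = 1; all invariant factors of ∂_1 are 1 so no torsion. So H_0 = Z.
rank ∂_1 = 4, rank ∂_2 = 5 ⇒ b_1 = 9 − 4 − 5 = 0; all invariant factors of ∂_2 are 1 so no torsion. So H_1 = 0.
rank ∂_2 = 5, rank ∂_3 = 0 ⇒ b_2 = 6 − 5 − 0 = 1. So H_2 = Z.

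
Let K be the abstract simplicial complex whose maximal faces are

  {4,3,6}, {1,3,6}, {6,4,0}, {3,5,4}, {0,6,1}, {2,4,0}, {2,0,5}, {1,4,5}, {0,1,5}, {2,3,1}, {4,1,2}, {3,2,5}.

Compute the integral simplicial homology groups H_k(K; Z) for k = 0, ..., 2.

Order the vertices as 0 < 1 < 2 < 3 < 4 < 5 < 6. Listing each simplex with vertices in this order, K has dimension 2 with simplices:

  0-simplices (7): [0], [1], [2], [3], [4], [5], [6]
  1-simplices (18): [0,1], [0,2], [0,4], [0,5], [0,6], [1,2], [1,3], [1,4], [1,5], [1,6], [2,3], [2,4], [2,5], [3,4], [3,5], [3,6], [4,5], [4,6]
  2-simplices (12): [0,1,5], [0,1,6], [0,2,4], [0,2,5], [0,4,6], [1,2,3], [1,2,4], [1,3,6], [1,4,5], [2,3,5], [3,4,5], [3,4,6]

giving chain groups C_0 ≅ Z^7, C_1 ≅ Z^18, C_2 ≅ Z^12.

Boundary ∂_1: C_1 → C_0 is given by ∂[p,q] = [q] − [p]. For instance
  ∂[3,6] = [6] − [3].
As a 7×18 matrix over Z this has rank 6, with invariant factors (1,1,1,1,1,1).

Boundary ∂_2: C_2 → C_1 acts by ∂[p,q,r] = [q,r] − [p,r] + [p,q]. For instance
  ∂[1,3,6] = [3,6] − [1,6] + [1,3],
  ∂[0,4,6] = [4,6] − [0,6] + [0,4].
As a 18×12 matrix over Z this has rank 12, with invariant factors (1,1,1,1,1,1,1,1,1,1,1,2).

Now H_k = ker ∂_k / im ∂_{k+1}, so:

  H_0: rank C_0 − rank ∂_1 = 7 − 6 = 1, and the invariant factors of ∂_1 are all 1, so H_0 = Z.
  H_1: rank ker ∂_1 − rank ∂_2 = (18 − 6) − 12 = 0, and ∂_2 has invariant factor 2 > 1, so H_1 = Z/2.
  H_2: rank ker ∂_2 − rank ∂_3 = (12 − 12) − 0 = 0, and there is no ∂_3, so H_2 = 0.

As a check, the Euler characteristic is 7 − 18 + 12 = 1, which agrees with 1 − 0 + 0 = 1.

H_0 ≅ Z,  H_1 ≅ Z/2,  H_2 = 0.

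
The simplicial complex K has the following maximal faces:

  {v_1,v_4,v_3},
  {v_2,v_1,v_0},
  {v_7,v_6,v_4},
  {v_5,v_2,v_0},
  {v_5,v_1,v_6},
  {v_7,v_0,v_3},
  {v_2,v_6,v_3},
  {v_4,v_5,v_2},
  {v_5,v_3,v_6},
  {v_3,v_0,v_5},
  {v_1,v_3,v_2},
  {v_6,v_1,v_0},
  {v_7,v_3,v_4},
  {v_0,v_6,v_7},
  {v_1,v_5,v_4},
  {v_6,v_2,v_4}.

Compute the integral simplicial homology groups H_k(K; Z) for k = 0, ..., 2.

H_0 = Z,  H_1 = Z^2,  H_2 = Z.

Order the vertices as v_0 < v_1 < v_2 < v_3 < v_4 < v_5 < v_6 < v_7. Listing each simplex with vertices in this order, K has dimension 2 with simplices:

  0-simplices (8): [v_0], [v_1], [v_2], [v_3], [v_4], [v_5], [v_6], [v_7]
  1-simplices (24): (24 of them)
  2-simplices (16): (16 of them)

giving chain groups C_0 ≅ Z^8, C_1 ≅ Z^24, C_2 ≅ Z^16.

The boundary map ∂_1: C_1 → C_0 is given by ∂[p,q] = [q] − [p].
As a 8×24 matrix over Z this has rank 7, with invariant factors (1,1,1,1,1,1,1).

The boundary map ∂_2: C_2 → C_1 sends each 2-simplex [p,q,r] to [q,r] − [p,r] + [p,q]. For instance
  ∂[v_0,v_6,v_7] = [v_6,v_7] − [v_0,v_7] + [v_0,v_6],
  ∂[v_0,v_1,v_6] = [v_1,v_6] − [v_0,v_6] + [v_0,v_1].
This gives a 24×16 integer matrix of rank 15; reducing to Smith normal form yields diagonal entries (1,1,1,1,1,1,1,1,1,1,1,1,1,1,1).

From H_k ≅ ker(∂_k) / im(∂_{k+1}) we obtain:

  H_0: rank C_0 − rank ∂_1 = 8 − 7 = 1, and the invariant factors of ∂_1 are all 1, so H_0 ≅ Z.
  H_1: rank ker ∂_1 − rank ∂_2 = (24 − 7) − 15 = 2, and the invariant factors of ∂_2 are all 1, so H_1 ≅ Z^2.
  H_2: rank ker ∂_2 − rank ∂_3 = (16 − 15) − 0 = 1, and there is no ∂_3, so H_2 ≅ Z.

(K is a triangulation of the torus T^2.)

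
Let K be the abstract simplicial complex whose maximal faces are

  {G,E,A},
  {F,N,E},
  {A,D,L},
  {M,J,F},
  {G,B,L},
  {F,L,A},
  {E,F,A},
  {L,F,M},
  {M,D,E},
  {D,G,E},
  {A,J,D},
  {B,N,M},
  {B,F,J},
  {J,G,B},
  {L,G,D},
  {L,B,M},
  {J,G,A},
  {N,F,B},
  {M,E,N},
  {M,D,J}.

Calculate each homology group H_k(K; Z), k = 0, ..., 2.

Order the vertices as A < B < D < E < F < G < J < L < M < N. Listing each simplex with vertices in this order, K has dimension 2 with simplices:

  0-simplices (10): A, B, D, E, F, G, J, L, M, N
  1-simplices (30): AD, AE, AF, AG, AJ, AL, BF, BG, BJ, BL, BM, BN, DE, DG, DJ, DL, DM, EF, EG, EM, EN, FJ, FL, FM, FN, GJ, GL, JM, LM, MN
  2-simplices (20): ADJ, ADL, AEF, AEG, AFL, AGJ, BFJ, BFN, BGJ, BGL, BLM, BMN, DEG, DEM, DGL, DJM, EFN, EMN, FJM, FLM

Hence C_0 ≅ Z^10, C_1 ≅ Z^30, C_2 ≅ Z^20.

The boundary map ∂_1: C_1 → C_0 sends each edge [p,q] (with p < q) to q − p. For instance
  ∂BF = F − B.
The resulting 10×30 matrix has rank 9, and its Smith normal form has invariant factors (1,1,1,1,1,1,1,1,1).

∂_2: C_2 → C_1 maps a triangle to the signed sum of its edges. For instance
  ∂BMN = MN − BN + BM,
  ∂DEM = EM − DM + DE.
As a 30×20 matrix over Z this has rank 20, with invariant factors (1,1,1,1,1,1,1,1,1,1,1,1,1,1,1,1,1,1,1,2).

Computing H_k = (kernel of ∂_k) / (image of ∂_{k+1}):

  H_0: rank C_0 − rank ∂_1 = 10 − 9 = 1, and the invariant factors of ∂_1 are all 1, so H_0 = Z.
  H_1: rank ker ∂_1 − rank ∂_2 = (30 − 9) − 20 = 1, and ∂_2 has invariant factor 2 > 1, so H_1 = Z ⊕ Z/2.
  H_2: rank ker ∂_2 − rank ∂_3 = (20 − 20) − 0 = 0, and there is no ∂_3, so H_2 = 0.

As a check, the Euler characteristic is 10 − 30 + 20 = 0, which agrees with 1 − 1 + 0 = 0.

H_0 ≅ Z,  H_1 ≅ Z ⊕ Z/2,  H_2 = 0.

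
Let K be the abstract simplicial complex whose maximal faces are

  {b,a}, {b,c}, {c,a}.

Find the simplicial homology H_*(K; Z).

H_0 ≅ Z,  H_1 ≅ Z.

K has 3 vertices, 3 edges.
rank ∂_0 = 0, rank ∂_1 = 2 ⇒ b_0 = 3 − 0 − 2 = 1; all invariant factors of ∂_1 are 1 so no torsion. So H_0 = Z.
rank ∂_1 = 2, rank ∂_2 = 0 ⇒ b_1 = 3 − 2 − 0 = 1. So H_1 = Z.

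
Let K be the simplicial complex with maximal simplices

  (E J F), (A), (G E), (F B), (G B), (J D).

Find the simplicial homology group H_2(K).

H_2 = 0.

We work with the vertex ordering A < B < D < E < F < G < J. The simplices of K, each written with vertices in increasing order, are:

  0-simplices (7): A, B, D, E, F, G, J
  1-simplices (7): BF, BG, DJ, EF, EG, EJ, FJ
  2-simplices (1): EFJ

Hence C_0 ≅ Z^7, C_1 ≅ Z^7, C_2 ≅ Z^1.

∂_1: C_1 → C_0 is given by ∂[p,q] = [q] − [p]. For instance
  ∂EF = F − E.
As a 7×7 matrix over Z this has rank 5, with invariant factors (1,1,1,1,1).

Boundary ∂_2: C_2 → C_1 sends each 2-simplex [p,q,r] to [q,r] − [p,r] + [p,q]. For instance
  ∂EFJ = FJ − EJ + EF.
The resulting 7×1 matrix has rank 1, and its Smith normal form has invariant factors (1).

Reading off H_k = ker ∂_k / im ∂_{k+1}:

  H_2: rank ker ∂_2 − rank ∂_3 = (1 − 1) − 0 = 0, and there is no ∂_3, so H_2 = 0.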